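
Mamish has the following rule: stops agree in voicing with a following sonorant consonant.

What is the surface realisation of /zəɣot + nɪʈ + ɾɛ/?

[zəɣodnɪɖɾɛ]

/t/ is a voiceless alveolar stop. The following trigger /n/ is voiced, so /t/ must become voiced as well.
The voiced alveolar stop is [d], so /t/ → [d].
The same rule applies at the second boundary: /ʈ/ → [ɖ] next to /ɾ/.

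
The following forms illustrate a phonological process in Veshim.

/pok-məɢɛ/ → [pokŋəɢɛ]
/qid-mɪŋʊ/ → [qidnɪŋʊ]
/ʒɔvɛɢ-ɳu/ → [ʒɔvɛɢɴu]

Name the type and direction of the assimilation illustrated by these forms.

progressive place assimilation

Comparing underlying and surface forms, /m/ → [ŋ] is the alternation; the neighbouring /k/ is constant.
The change bilabial → velar matches the place of the preceding /k/, identifying this as place assimilation.
Manner and voice are unchanged, so the assimilation is partial, not total.
The other alternating forms pattern the same way: /m/ → [n] after /d/ (bilabial → alveolar, matching alveolar); /ɳ/ → [ɴ] after /ɢ/ (retroflex → uvular, matching uvular) — only place changes, and always toward the preceding segment.
The trigger is the preceding segment, so the direction is progressive (perseverative).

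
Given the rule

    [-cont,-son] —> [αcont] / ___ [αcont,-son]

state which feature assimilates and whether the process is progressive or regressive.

The shared variable α links the value of [cont] on the target to that of the neighbouring obstruent. [cont] distinguishes stops from fricatives — a manner-of-articulation feature — so this is manner assimilation.
Since the environment is written after the underscore, the trigger follows the target; the direction is regressive.

regressive manner assimilation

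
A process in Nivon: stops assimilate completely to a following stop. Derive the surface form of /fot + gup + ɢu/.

[fogguɢɢu]

/t/ is the segment targeted by the rule; it sits immediately before /g/, so it assimilates completely and surfaces as [g].
At the second juncture, /p/ likewise becomes [ɢ] adjacent to /ɢ/.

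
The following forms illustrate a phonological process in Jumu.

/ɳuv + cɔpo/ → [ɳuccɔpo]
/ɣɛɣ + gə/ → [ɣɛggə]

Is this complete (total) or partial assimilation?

total assimilation

The segment that alternates is /v/, which surfaces as [c] when adjacent to /c/.
The output [c] is identical to the trigger /c/ — every feature (place, manner, voicing) has been copied — so this is total assimilation.
The other form behaves the same way: /ɣ/ → [g] before /g/ — in each case the output is a copy of the following consonant.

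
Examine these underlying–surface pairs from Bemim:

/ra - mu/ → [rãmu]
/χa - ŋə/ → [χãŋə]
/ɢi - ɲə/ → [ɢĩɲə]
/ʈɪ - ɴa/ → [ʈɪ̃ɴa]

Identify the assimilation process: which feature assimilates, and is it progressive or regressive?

regressive nasality assimilation (vowel nasalisation)

The vowel /a/ surfaces as nasalised [ã] next to the following nasal /m/ — it has acquired the [+nasal] feature of its neighbour.
The other forms show the same pattern: /a/ → [ã] before /ŋ/; /i/ → [ĩ] before /ɲ/; /ɪ/ → [ɪ̃] before /ɴ/ — each time a vowel is nasalised next to a following nasal.
Because the conditioning nasal is to the right of the vowel that changes, the process is regressive (anticipatory).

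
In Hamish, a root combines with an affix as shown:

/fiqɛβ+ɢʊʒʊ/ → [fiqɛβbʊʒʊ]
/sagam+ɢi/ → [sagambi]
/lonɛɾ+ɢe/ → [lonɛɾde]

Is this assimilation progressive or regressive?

progressive

Underlying /ɢ/ is realised as [b] next to /β/; /β/ itself does not change.
The change uvular → bilabial matches the place of the preceding /β/, identifying this as place assimilation.
The same holds elsewhere in the data: /ɢ/ → [b] after /m/ (uvular → bilabial, matching bilabial); /ɢ/ → [d] after /ɾ/ (uvular → alveolar, matching alveolar) — only place changes, and always toward the preceding segment.
Since the segment that changes follows the conditioning segment, the assimilation is progressive.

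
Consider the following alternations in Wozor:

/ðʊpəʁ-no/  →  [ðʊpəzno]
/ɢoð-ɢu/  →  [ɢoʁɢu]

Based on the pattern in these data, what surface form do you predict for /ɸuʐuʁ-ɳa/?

[ɸuʐuʐɳa]

The data show regressive place assimilation: /ʁ/ → [z] before /n/; /ð/ → [ʁ] before /ɢ/. In each pair only place changes, matching the following consonant, while manner and voice stay constant.
/ʁ/ is a voiced uvular fricative. The following trigger /ɳ/ is retroflex, so /ʁ/ must become retroflex as well.
The voiced retroflex fricative is [ʐ], so /ʁ/ → [ʐ].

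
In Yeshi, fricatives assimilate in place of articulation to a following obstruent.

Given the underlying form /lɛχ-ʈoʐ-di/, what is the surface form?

The rule targets /χ/ (voiceless uvular fricative), which sits before the trigger /ʈ/ (retroflex).
Changing only its place to retroflex gives [ʂ] — the voiceless retroflex fricative.
The same rule applies at the second boundary: /ʐ/ → [z] next to /d/.

[lɛʂʈozdi]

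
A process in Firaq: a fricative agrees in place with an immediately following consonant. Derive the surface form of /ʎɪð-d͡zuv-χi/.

[ʎɪzd͡zuʁχi]

/ð/ is a voiced dental fricative. The following trigger /d͡z/ is alveolar, so /ð/ must become alveolar as well.
A voiced alveolar fricative is [z], so the surface segment is [z].
At the second juncture, /v/ likewise becomes [ʁ] adjacent to /χ/.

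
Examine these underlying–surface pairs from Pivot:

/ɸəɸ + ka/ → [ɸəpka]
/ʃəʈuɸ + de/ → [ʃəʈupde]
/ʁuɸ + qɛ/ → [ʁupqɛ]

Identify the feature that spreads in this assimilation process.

manner

Comparing underlying and surface forms, /ɸ/ → [p] is the alternation; the neighbouring /k/ is constant.
The change fricative → stop matches the manner of the following /k/, identifying this as manner assimilation.
The other alternating forms pattern the same way: /ɸ/ → [p] before /d/ (fricative → stop, matching a stop); /ɸ/ → [p] before /q/ (fricative → stop, matching a stop) — only manner changes, and always toward the following segment.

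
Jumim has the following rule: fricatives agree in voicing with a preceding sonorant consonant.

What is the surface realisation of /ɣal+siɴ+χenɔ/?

[ɣalziɴʁenɔ]

/s/ is a voiceless alveolar fricative. The preceding trigger /l/ is voiced, so /s/ must become voiced as well.
A voiced alveolar fricative is [z], so the surface segment is [z].
The same rule applies at the second boundary: /χ/ → [ʁ] next to /ɴ/.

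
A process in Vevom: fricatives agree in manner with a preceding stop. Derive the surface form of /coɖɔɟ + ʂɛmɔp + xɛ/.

/ʂ/ is a voiceless retroflex fricative. The preceding trigger /ɟ/ is a stop, so /ʂ/ must become a stop as well.
Changing only its manner to stop gives [ʈ] — the voiceless retroflex stop.
At the second juncture, /x/ likewise becomes [k] adjacent to /p/.

[coɖɔɟʈɛmɔpkɛ]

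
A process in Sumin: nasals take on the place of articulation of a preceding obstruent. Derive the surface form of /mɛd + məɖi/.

[mɛdnəɖi]

The rule targets /m/ (voiced bilabial nasal), which sits after the trigger /d/ (alveolar).
A voiced alveolar nasal is [n], so the surface segment is [n].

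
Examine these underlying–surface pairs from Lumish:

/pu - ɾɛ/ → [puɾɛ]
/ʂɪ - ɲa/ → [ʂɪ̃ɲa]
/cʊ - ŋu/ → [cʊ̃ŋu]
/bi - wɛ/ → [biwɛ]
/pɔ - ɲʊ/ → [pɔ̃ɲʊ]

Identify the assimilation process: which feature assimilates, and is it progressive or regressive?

The vowel /ɪ/ surfaces as nasalised [ɪ̃] next to the following nasal /ɲ/ — it has acquired the [+nasal] feature of its neighbour.
The other forms show the same pattern: /ʊ/ → [ʊ̃] before /ŋ/; /ɔ/ → [ɔ̃] before /ɲ/ — each time a vowel is nasalised next to a following nasal.
No change occurs in [puɾɛ], [biwɛ] because the vowel at the boundary is adjacent to an oral consonant, not a nasal (/u/ next to /ɾ/; /i/ next to /w/).
Because the conditioning nasal is to the right of the vowel that changes, the process is regressive (anticipatory).

regressive nasality assimilation (vowel nasalisation)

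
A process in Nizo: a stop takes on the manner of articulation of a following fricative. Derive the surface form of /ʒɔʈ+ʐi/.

[ʒɔʂʐi]

/ʈ/ is a voiceless retroflex stop. The following trigger /ʐ/ is a fricative, so /ʈ/ must become a fricative as well.
Changing only its manner to fricative gives [ʂ] — the voiceless retroflex fricative.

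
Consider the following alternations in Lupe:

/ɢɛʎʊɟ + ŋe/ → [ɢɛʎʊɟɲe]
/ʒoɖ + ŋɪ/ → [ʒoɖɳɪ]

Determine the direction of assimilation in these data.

Underlying /ŋ/ is realised as [ɲ] next to /ɟ/; /ɟ/ itself does not change.
/ŋ/ is velar while /ɟ/ is palatal; the output [ɲ] is palatal, matching the trigger — so the feature that spreads is place.
The other alternating form patterns the same way: /ŋ/ → [ɳ] after /ɖ/ (velar → retroflex, matching retroflex) — only place changes, and always toward the preceding segment.
The trigger is the preceding segment, so the direction is progressive (perseverative).

progressive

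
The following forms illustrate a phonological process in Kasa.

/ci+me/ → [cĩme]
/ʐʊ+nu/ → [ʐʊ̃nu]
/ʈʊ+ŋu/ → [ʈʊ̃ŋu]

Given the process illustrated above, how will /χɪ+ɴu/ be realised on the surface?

The data show regressive nasality assimilation (vowel nasalisation): /i/ → [ĩ] before /m/; /ʊ/ → [ʊ̃] before /n/; /ʊ/ → [ʊ̃] before /ŋ/ — a vowel is nasalised by an immediately following nasal consonant.
The vowel /ɪ/ is adjacent to the following nasal /ɴ/, so it acquires [+nasal] and surfaces as [ɪ̃].

[χɪ̃ɴu]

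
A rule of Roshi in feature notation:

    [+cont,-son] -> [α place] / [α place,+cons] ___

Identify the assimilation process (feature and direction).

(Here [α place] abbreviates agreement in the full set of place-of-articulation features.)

The shared variable α links the value of the place features (abbreviated [place]) on the target to the same value on the neighbouring segment, so place is the feature that assimilates.
Since the environment is written before the underscore, the trigger precedes the target; the direction is progressive.

progressive place assimilation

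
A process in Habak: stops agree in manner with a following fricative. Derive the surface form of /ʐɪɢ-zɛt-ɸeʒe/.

[ʐɪʁzɛsɸeʒe]

The rule targets /ɢ/ (voiced uvular stop), which sits before the trigger /z/ (fricative).
The voiced uvular fricative is [ʁ], so /ɢ/ → [ʁ].
The same rule applies at the second boundary: /t/ → [s] next to /ɸ/.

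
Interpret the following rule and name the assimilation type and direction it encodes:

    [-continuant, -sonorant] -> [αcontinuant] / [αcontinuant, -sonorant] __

progressive manner assimilation

The shared variable α links the value of [continuant] on the target to that of the neighbouring obstruent. [continuant] distinguishes stops from fricatives — a manner-of-articulation feature — so this is manner assimilation.
Since the environment is written before the underscore, the trigger precedes the target; the direction is progressive.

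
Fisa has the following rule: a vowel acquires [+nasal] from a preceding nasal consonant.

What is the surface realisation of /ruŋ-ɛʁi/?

[ruŋɛ̃ʁi]

The vowel /ɛ/ is adjacent to the preceding nasal /ŋ/, so it acquires [+nasal] and surfaces as [ɛ̃].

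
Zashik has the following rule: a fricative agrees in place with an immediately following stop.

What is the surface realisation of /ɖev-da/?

/v/ is a voiced labiodental fricative. The following trigger /d/ is alveolar, so /v/ must become alveolar as well.
Changing only its place to alveolar gives [z] — the voiced alveolar fricative.

[ɖezda]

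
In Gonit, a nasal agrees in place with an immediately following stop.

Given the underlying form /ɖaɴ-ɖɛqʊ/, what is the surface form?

/ɴ/ is a voiced uvular nasal. The following trigger /ɖ/ is retroflex, so /ɴ/ must become retroflex as well.
The voiced retroflex nasal is [ɳ], so /ɴ/ → [ɳ].

[ɖaɳɖɛqʊ]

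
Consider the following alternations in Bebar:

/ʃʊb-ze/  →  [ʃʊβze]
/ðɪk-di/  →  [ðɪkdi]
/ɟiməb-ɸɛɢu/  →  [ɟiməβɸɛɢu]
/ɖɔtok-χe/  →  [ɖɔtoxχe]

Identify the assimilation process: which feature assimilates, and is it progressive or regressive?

regressive manner assimilation

Underlying /b/ is realised as [β] next to /z/; /z/ itself does not change.
The change stop → fricative matches the manner of the following /z/, identifying this as manner assimilation.
Place and voice are unchanged, so the assimilation is partial, not total.
The other alternating forms pattern the same way: /b/ → [β] before /ɸ/ (stop → fricative, matching a fricative); /k/ → [x] before /χ/ (stop → fricative, matching a fricative) — only manner changes, and always toward the following segment.
Nothing changes in [ðɪkdi]: there the adjacent consonants already agree in manner (/k/ and /d/ are both stops), so this form is consistent with the same rule.
Since the segment that changes precedes the conditioning segment, the assimilation is regressive.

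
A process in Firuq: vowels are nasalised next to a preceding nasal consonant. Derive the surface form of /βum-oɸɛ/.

[βumõɸɛ]

/o/ sits next to the nasal /m/ and is therefore nasalised to [õ].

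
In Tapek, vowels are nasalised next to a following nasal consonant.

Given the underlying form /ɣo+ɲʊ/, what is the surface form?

[ɣõɲʊ]

/o/ sits next to the nasal /ɲ/ and is therefore nasalised to [õ].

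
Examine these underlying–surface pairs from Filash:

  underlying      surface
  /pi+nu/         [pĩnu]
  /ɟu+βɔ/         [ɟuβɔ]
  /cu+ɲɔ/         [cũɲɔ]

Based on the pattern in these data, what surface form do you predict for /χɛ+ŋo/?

[χɛ̃ŋo]

The data show regressive nasality assimilation (vowel nasalisation): /i/ → [ĩ] before /n/; /u/ → [ũ] before /ɲ/ — a vowel is nasalised by an immediately following nasal consonant.
No change occurs in [ɟuβɔ] because the vowel at the boundary is adjacent to an oral consonant, not a nasal (/u/ next to /β/).
The vowel /ɛ/ is adjacent to the following nasal /ŋ/, so it acquires [+nasal] and surfaces as [ɛ̃].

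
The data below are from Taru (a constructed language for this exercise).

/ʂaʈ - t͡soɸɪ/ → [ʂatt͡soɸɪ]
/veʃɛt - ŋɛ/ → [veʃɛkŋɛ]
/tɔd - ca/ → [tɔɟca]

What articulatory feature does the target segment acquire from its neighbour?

The segment that alternates is /ʈ/, which surfaces as [t] when adjacent to /t͡s/.
/ʈ/ is retroflex while /t͡s/ is alveolar; the output [t] is alveolar, matching the trigger — so the feature that spreads is place.
The other alternating forms pattern the same way: /t/ → [k] before /ŋ/ (alveolar → velar, matching velar); /d/ → [ɟ] before /c/ (alveolar → palatal, matching palatal) — only place changes, and always toward the following segment.

place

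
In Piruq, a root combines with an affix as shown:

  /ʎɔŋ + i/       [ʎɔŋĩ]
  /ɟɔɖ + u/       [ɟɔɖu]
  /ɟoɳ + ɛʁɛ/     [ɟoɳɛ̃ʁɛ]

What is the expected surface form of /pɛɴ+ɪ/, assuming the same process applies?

The data show progressive nasality assimilation (vowel nasalisation): /i/ → [ĩ] after /ŋ/; /ɛ/ → [ɛ̃] after /ɳ/ — a vowel is nasalised by an immediately preceding nasal consonant.
No change occurs in [ɟɔɖu] because the vowel at the boundary is adjacent to an oral consonant, not a nasal (/u/ next to /ɖ/).
/ɪ/ sits next to the nasal /ɴ/ and is therefore nasalised to [ɪ̃].

[pɛɴɪ̃]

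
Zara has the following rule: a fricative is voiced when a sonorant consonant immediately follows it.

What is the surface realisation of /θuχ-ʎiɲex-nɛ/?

The rule targets /χ/ (voiceless uvular fricative), which sits before the trigger /ʎ/ (voiced).
The voiced uvular fricative is [ʁ], so /χ/ → [ʁ].
At the second juncture, /x/ likewise becomes [ɣ] adjacent to /n/.

[θuʁʎiɲeɣnɛ]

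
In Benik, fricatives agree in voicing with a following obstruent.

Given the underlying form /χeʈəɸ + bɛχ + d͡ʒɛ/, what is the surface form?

[χeʈəβbɛʁd͡ʒɛ]

The rule targets /ɸ/ (voiceless bilabial fricative), which sits before the trigger /b/ (voiced).
Changing only its voicing to voiced gives [β] — the voiced bilabial fricative.
At the second juncture, /χ/ likewise becomes [ʁ] adjacent to /d͡ʒ/.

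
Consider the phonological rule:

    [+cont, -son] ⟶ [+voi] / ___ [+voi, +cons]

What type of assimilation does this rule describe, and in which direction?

The structural change is [+voi], and the conditioning segment [+voi, +cons] (a voiced consonant) is itself voiced, so the target comes to share the voicing of its neighbour — voicing assimilation.
The conditioning segment sits to the right of the focus bar, meaning the trigger follows the segment that changes — regressive assimilation.

regressive voicing assimilation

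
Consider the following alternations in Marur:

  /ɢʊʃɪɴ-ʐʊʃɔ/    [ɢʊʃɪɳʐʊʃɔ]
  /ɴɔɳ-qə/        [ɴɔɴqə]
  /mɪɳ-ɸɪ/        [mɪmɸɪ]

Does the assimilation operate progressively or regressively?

regressive

Comparing underlying and surface forms, /ɴ/ → [ɳ] is the alternation; the neighbouring /ʐ/ is constant.
The change uvular → retroflex matches the place of the following /ʐ/, identifying this as place assimilation.
The same holds elsewhere in the data: /ɳ/ → [ɴ] before /q/ (retroflex → uvular, matching uvular); /ɳ/ → [m] before /ɸ/ (retroflex → bilabial, matching bilabial) — only place changes, and always toward the following segment.
The trigger is the following segment, so the direction is regressive (anticipatory).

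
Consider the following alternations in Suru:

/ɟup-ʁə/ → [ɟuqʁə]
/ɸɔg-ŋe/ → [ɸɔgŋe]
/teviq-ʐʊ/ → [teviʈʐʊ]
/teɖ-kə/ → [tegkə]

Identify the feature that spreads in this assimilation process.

place

Underlying /p/ is realised as [q] next to /ʁ/; /ʁ/ itself does not change.
/p/ is bilabial while /ʁ/ is uvular; the output [q] is uvular, matching the trigger — so the feature that spreads is place.
The same holds elsewhere in the data: /q/ → [ʈ] before /ʐ/ (uvular → retroflex, matching retroflex); /ɖ/ → [g] before /k/ (retroflex → velar, matching velar) — only place changes, and always toward the following segment.
Nothing changes in [ɸɔgŋe]: there the adjacent consonants already agree in place (/g/ and /ŋ/ are both velar), so this form is consistent with the same rule.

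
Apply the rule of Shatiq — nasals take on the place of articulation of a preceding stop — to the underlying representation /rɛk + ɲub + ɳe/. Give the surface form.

/ɲ/ is a voiced palatal nasal. The preceding trigger /k/ is velar, so /ɲ/ must become velar as well.
Changing only its place to velar gives [ŋ] — the voiced velar nasal.
The same rule applies at the second boundary: /ɳ/ → [m] next to /b/.

[rɛkŋubme]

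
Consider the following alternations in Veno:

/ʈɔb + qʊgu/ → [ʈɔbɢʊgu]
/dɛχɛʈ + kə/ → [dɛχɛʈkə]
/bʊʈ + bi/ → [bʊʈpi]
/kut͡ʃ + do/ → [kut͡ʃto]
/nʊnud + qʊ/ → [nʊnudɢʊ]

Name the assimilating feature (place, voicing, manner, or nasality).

The segment that alternates is /q/, which surfaces as [ɢ] when adjacent to /b/.
/q/ is voiceless while /b/ is voiced; the output [ɢ] is voiced, matching the trigger — so the feature that spreads is voicing.
The same holds elsewhere in the data: /b/ → [p] after /ʈ/ (voiced → voiceless, matching voiceless); /d/ → [t] after /t͡ʃ/ (voiced → voiceless, matching voiceless); /q/ → [ɢ] after /d/ (voiceless → voiced, matching voiced) — only voicing changes, and always toward the preceding segment.
No alternation appears in [dɛχɛʈkə]: there the adjacent consonants already agree in voicing (/k/ and /ʈ/ are both voiceless), so this form is consistent with the same rule.

voicing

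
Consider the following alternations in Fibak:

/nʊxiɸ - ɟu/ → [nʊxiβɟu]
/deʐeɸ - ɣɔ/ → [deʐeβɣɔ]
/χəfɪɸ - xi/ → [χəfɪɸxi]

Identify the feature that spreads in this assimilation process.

voicing

The segment that alternates is /ɸ/, which surfaces as [β] when adjacent to /ɟ/.
The change voiceless → voiced matches the voicing of the following /ɟ/, identifying this as voicing assimilation.
Checking the remaining alternation: /ɸ/ → [β] before /ɣ/ (voiceless → voiced, matching voiced) — only voicing changes, and always toward the following segment.
Nothing changes in [χəfɪɸxi]: there the adjacent consonants already agree in voicing (/ɸ/ and /x/ are both voiceless), so this form is consistent with the same rule.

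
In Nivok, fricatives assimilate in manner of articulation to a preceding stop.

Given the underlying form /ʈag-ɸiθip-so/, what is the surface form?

[ʈagpiθipto]

/ɸ/ is a voiceless bilabial fricative. The preceding trigger /g/ is a stop, so /ɸ/ must become a stop as well.
Changing only its manner to stop gives [p] — the voiceless bilabial stop.
The same rule applies at the second boundary: /s/ → [t] next to /p/.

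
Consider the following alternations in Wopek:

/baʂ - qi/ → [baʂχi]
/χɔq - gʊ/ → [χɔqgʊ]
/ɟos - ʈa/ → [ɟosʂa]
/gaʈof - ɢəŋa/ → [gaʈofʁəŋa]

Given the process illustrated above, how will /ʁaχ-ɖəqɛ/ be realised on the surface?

[ʁaχʐəqɛ]

The data show progressive manner assimilation: /q/ → [χ] after /ʂ/; /ʈ/ → [ʂ] after /s/; /ɢ/ → [ʁ] after /f/. In each pair only manner changes, matching the preceding consonant, while place and voice stay constant.
Nothing changes in [χɔqgʊ]: there the adjacent consonants already agree in manner (/g/ and /q/ are both stops), so this form is consistent with the same rule.
/ɖ/ is a voiced retroflex stop. The preceding trigger /χ/ is a fricative, so /ɖ/ must become a fricative as well.
Changing only its manner to fricative gives [ʐ] — the voiced retroflex fricative.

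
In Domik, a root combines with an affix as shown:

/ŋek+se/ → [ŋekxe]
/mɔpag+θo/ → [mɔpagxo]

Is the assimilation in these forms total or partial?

partial assimilation

The segment that alternates is /s/, which surfaces as [x] when adjacent to /k/.
/s/ is alveolar while /k/ is velar; the output [x] is velar, matching the trigger — so the feature that spreads is place.
Manner and voice are unchanged, so the assimilation is partial, not total.
Checking the remaining alternation: /θ/ → [x] after /g/ (dental → velar, matching velar) — only place changes, and always toward the preceding segment.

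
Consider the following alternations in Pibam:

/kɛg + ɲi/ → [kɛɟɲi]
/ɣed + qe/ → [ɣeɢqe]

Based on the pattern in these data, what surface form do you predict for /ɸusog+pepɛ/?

[ɸusobpepɛ]

The data show regressive place assimilation: /g/ → [ɟ] before /ɲ/; /d/ → [ɢ] before /q/. In each pair only place changes, matching the following consonant, while manner and voice stay constant.
/g/ is a voiced velar stop. The following trigger /p/ is bilabial, so /g/ must become bilabial as well.
A voiced bilabial stop is [b], so the surface segment is [b].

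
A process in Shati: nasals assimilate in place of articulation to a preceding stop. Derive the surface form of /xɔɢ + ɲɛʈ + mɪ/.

/ɲ/ is a voiced palatal nasal. The preceding trigger /ɢ/ is uvular, so /ɲ/ must become uvular as well.
The voiced uvular nasal is [ɴ], so /ɲ/ → [ɴ].
The same rule applies at the second boundary: /m/ → [ɳ] next to /ʈ/.

[xɔɢɴɛʈɳɪ]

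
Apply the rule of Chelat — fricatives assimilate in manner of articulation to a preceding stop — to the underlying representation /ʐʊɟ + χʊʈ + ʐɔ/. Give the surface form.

[ʐʊɟqʊʈɖɔ]

/χ/ is a voiceless uvular fricative. The preceding trigger /ɟ/ is a stop, so /χ/ must become a stop as well.
A voiceless uvular stop is [q], so the surface segment is [q].
The same rule applies at the second boundary: /ʐ/ → [ɖ] next to /ʈ/.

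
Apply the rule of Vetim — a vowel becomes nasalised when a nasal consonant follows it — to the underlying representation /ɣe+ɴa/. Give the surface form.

[ɣẽɴa]

/e/ sits next to the nasal /ɴ/ and is therefore nasalised to [ẽ].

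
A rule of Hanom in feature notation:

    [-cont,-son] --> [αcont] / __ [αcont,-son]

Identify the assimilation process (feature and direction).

regressive manner assimilation

The shared variable α links the value of [cont] on the target to that of the neighbouring obstruent. [cont] distinguishes stops from fricatives — a manner-of-articulation feature — so this is manner assimilation.
The conditioning segment sits to the right of the focus bar, meaning the trigger follows the segment that changes — regressive assimilation.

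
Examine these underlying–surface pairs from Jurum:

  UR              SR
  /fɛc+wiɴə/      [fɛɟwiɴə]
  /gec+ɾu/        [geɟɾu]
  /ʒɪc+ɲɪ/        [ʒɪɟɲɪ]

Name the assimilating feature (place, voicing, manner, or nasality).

Comparing underlying and surface forms, /c/ → [ɟ] is the alternation; the neighbouring /w/ is constant.
The change voiceless → voiced matches the voicing of the following /w/, identifying this as voicing assimilation.
The other alternating forms pattern the same way: /c/ → [ɟ] before /ɾ/ (voiceless → voiced, matching voiced); /c/ → [ɟ] before /ɲ/ (voiceless → voiced, matching voiced) — only voicing changes, and always toward the following segment.

voicing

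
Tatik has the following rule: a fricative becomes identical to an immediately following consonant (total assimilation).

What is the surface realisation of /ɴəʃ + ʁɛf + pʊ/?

[ɴəʁʁɛppʊ]

/ʃ/ is the segment targeted by the rule; it sits immediately before /ʁ/, so it assimilates completely and surfaces as [ʁ].
The same rule applies at the second boundary: /f/ → [p] next to /p/.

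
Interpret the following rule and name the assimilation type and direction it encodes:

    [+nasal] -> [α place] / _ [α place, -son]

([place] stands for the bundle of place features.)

The rule copies the place features (abbreviated [place]) from the environment onto the target, so the assimilating feature is place.
Since the environment is written after the underscore, the trigger follows the target; the direction is regressive.

regressive place assimilation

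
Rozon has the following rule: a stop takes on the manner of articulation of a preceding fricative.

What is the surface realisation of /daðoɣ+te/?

The rule targets /t/ (voiceless alveolar stop), which sits after the trigger /ɣ/ (fricative).
A voiceless alveolar fricative is [s], so the surface segment is [s].

[daðoɣse]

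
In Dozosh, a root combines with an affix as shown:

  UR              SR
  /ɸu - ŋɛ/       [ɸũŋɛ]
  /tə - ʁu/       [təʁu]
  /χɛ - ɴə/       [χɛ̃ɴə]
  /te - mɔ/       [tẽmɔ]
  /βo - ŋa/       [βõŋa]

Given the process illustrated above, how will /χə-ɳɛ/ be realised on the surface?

[χə̃ɳɛ]

The data show regressive nasality assimilation (vowel nasalisation): /u/ → [ũ] before /ŋ/; /ɛ/ → [ɛ̃] before /ɴ/; /e/ → [ẽ] before /m/; /o/ → [õ] before /ŋ/ — a vowel is nasalised by an immediately following nasal consonant.
No change occurs in [təʁu] because the vowel at the boundary is adjacent to an oral consonant, not a nasal (/ə/ next to /ʁ/).
/ə/ sits next to the nasal /ɳ/ and is therefore nasalised to [ə̃].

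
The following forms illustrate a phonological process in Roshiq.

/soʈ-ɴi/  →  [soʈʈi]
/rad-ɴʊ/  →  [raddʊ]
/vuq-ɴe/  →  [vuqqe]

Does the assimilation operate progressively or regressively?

progressive

The segment that alternates is /ɴ/, which surfaces as [ʈ] when adjacent to /ʈ/.
The output [ʈ] is identical to the trigger /ʈ/ — every feature (place, manner, voicing) has been copied — so this is total assimilation.
The other forms behave the same way: /ɴ/ → [d] after /d/; /ɴ/ → [q] after /q/ — in each case the output is a copy of the preceding consonant.
The trigger is the preceding segment, so the direction is progressive (perseverative).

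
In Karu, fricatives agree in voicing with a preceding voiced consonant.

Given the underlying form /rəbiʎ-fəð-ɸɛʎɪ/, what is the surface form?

/f/ is a voiceless labiodental fricative. The preceding trigger /ʎ/ is voiced, so /f/ must become voiced as well.
The voiced labiodental fricative is [v], so /f/ → [v].
At the second juncture, /ɸ/ likewise becomes [β] adjacent to /ð/.

[rəbiʎvəðβɛʎɪ]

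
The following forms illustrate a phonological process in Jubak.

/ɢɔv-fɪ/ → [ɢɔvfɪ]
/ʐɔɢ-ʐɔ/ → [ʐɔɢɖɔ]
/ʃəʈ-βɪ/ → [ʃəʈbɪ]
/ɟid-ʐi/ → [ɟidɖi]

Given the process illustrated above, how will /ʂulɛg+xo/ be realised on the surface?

[ʂulɛgko]

The data show progressive manner assimilation: /ʐ/ → [ɖ] after /ɢ/; /β/ → [b] after /ʈ/; /ʐ/ → [ɖ] after /d/. In each pair only manner changes, matching the preceding consonant, while place and voice stay constant.
No alternation appears in [ɢɔvfɪ]: there the adjacent consonants already agree in manner (/f/ and /v/ are both fricatives), so this form is consistent with the same rule.
The rule targets /x/ (voiceless velar fricative), which sits after the trigger /g/ (stop).
The voiceless velar stop is [k], so /x/ → [k].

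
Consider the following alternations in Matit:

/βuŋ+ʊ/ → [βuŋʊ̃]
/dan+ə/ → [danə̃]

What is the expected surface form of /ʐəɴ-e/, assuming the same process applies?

[ʐəɴẽ]

The data show progressive nasality assimilation (vowel nasalisation): /ʊ/ → [ʊ̃] after /ŋ/; /ə/ → [ə̃] after /n/ — a vowel is nasalised by an immediately preceding nasal consonant.
/e/ sits next to the nasal /ɴ/ and is therefore nasalised to [ẽ].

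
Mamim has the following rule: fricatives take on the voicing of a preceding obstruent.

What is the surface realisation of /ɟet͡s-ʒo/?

[ɟet͡sʃo]

/ʒ/ is a voiced postalveolar fricative. The preceding trigger /t͡s/ is voiceless, so /ʒ/ must become voiceless as well.
A voiceless postalveolar fricative is [ʃ], so the surface segment is [ʃ].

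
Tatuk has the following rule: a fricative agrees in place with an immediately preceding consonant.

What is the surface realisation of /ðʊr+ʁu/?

[ðʊrzu]

The rule targets /ʁ/ (voiced uvular fricative), which sits after the trigger /r/ (alveolar).
A voiced alveolar fricative is [z], so the surface segment is [z].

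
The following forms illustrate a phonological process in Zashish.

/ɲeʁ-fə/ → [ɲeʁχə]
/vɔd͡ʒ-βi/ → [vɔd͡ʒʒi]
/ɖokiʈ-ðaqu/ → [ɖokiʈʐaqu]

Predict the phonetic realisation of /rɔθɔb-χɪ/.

The data show progressive place assimilation: /f/ → [χ] after /ʁ/; /β/ → [ʒ] after /d͡ʒ/; /ð/ → [ʐ] after /ʈ/. In each pair only place changes, matching the preceding consonant, while manner and voice stay constant.
The rule targets /χ/ (voiceless uvular fricative), which sits after the trigger /b/ (bilabial).
The voiceless bilabial fricative is [ɸ], so /χ/ → [ɸ].

[rɔθɔbɸɪ]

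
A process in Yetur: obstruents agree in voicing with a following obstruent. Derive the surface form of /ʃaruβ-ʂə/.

[ʃaruɸʂə]

/β/ is a voiced bilabial fricative. The following trigger /ʂ/ is voiceless, so /β/ must become voiceless as well.
The voiceless bilabial fricative is [ɸ], so /β/ → [ɸ].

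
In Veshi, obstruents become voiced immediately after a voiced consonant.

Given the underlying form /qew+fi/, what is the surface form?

[qewvi]

The rule targets /f/ (voiceless labiodental fricative), which sits after the trigger /w/ (voiced).
Changing only its voicing to voiced gives [v] — the voiced labiodental fricative.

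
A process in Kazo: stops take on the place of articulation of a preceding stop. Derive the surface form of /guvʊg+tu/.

[guvʊgku]

/t/ is a voiceless alveolar stop. The preceding trigger /g/ is velar, so /t/ must become velar as well.
Changing only its place to velar gives [k] — the voiceless velar stop.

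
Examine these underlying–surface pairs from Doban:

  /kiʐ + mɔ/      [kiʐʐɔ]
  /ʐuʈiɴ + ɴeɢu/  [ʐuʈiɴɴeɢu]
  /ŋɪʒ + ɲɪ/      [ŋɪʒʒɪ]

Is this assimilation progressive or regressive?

progressive

Comparing underlying and surface forms, /m/ → [ʐ] is the alternation; the neighbouring /ʐ/ is constant.
The output [ʐ] is identical to the trigger /ʐ/ — every feature (place, manner, voicing) has been copied — so this is total assimilation.
The other form behaves the same way: /ɲ/ → [ʒ] after /ʒ/ — in each case the output is a copy of the preceding consonant.
In [ʐuʈiɴɴeɢu] the two consonants at the boundary are already identical (/ɴ/ + /ɴ/), so the rule applies vacuously and nothing changes.
The trigger is the preceding segment, so the direction is progressive (perseverative).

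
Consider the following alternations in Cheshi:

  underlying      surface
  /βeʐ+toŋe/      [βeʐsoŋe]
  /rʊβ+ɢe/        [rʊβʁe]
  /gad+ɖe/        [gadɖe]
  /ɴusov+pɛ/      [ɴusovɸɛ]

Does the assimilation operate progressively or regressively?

Comparing underlying and surface forms, /t/ → [s] is the alternation; the neighbouring /ʐ/ is constant.
/t/ is a stop while /ʐ/ is a fricative; the output [s] is a fricative, matching the trigger — so the feature that spreads is manner.
The other alternating forms pattern the same way: /ɢ/ → [ʁ] after /β/ (stop → fricative, matching a fricative); /p/ → [ɸ] after /v/ (stop → fricative, matching a fricative) — only manner changes, and always toward the preceding segment.
No alternation appears in [gadɖe]: there the adjacent consonants already agree in manner (/ɖ/ and /d/ are both stops), so this form is consistent with the same rule.
The trigger is the preceding segment, so the direction is progressive (perseverative).

progressive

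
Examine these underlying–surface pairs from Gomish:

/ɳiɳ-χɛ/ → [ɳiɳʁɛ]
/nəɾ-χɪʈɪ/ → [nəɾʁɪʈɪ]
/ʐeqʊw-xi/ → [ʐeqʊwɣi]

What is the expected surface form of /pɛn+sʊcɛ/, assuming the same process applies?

The data show progressive voicing assimilation: /χ/ → [ʁ] after /ɳ/; /χ/ → [ʁ] after /ɾ/; /x/ → [ɣ] after /w/. In each pair only voicing changes, matching the preceding consonant, while place and manner stay constant.
The rule targets /s/ (voiceless alveolar fricative), which sits after the trigger /n/ (voiced).
The voiced alveolar fricative is [z], so /s/ → [z].

[pɛnzʊcɛ]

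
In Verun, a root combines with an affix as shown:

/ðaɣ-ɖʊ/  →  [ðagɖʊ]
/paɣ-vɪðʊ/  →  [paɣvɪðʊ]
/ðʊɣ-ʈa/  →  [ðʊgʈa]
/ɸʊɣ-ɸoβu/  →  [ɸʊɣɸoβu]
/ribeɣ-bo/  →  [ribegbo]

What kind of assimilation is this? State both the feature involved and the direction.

The segment that alternates is /ɣ/, which surfaces as [g] when adjacent to /ɖ/.
The change fricative → stop matches the manner of the following /ɖ/, identifying this as manner assimilation.
Place and voice are unchanged, so the assimilation is partial, not total.
Checking the remaining alternations: /ɣ/ → [g] before /ʈ/ (fricative → stop, matching a stop); /ɣ/ → [g] before /b/ (fricative → stop, matching a stop) — only manner changes, and always toward the following segment.
Nothing changes in [paɣvɪðʊ], [ɸʊɣɸoβu]: there the adjacent consonants already agree in manner (/ɣ/ and /v/ are both fricatives; /ɣ/ and /ɸ/ are both fricatives), so these forms are consistent with the same rule.
Since the segment that changes precedes the conditioning segment, the assimilation is regressive.

regressive manner assimilation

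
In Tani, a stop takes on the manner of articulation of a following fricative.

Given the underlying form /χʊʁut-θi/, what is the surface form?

/t/ is a voiceless alveolar stop. The following trigger /θ/ is a fricative, so /t/ must become a fricative as well.
The voiceless alveolar fricative is [s], so /t/ → [s].

[χʊʁusθi]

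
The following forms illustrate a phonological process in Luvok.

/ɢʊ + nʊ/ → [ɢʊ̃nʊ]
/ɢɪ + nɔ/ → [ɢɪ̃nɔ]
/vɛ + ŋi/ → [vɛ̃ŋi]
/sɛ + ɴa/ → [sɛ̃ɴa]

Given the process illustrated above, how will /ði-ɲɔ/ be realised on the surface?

[ðĩɲɔ]

The data show regressive nasality assimilation (vowel nasalisation): /ʊ/ → [ʊ̃] before /n/; /ɪ/ → [ɪ̃] before /n/; /ɛ/ → [ɛ̃] before /ŋ/; /ɛ/ → [ɛ̃] before /ɴ/ — a vowel is nasalised by an immediately following nasal consonant.
/i/ sits next to the nasal /ɲ/ and is therefore nasalised to [ĩ].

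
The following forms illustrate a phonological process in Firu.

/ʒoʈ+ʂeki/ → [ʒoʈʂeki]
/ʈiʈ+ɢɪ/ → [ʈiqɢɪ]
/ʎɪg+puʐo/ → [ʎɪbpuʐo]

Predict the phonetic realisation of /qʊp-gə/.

[qʊkgə]

The data show regressive place assimilation: /ʈ/ → [q] before /ɢ/; /g/ → [b] before /p/. In each pair only place changes, matching the following consonant, while manner and voice stay constant.
Nothing changes in [ʒoʈʂeki]: there the adjacent consonants already agree in place (/ʈ/ and /ʂ/ are both retroflex), so this form is consistent with the same rule.
/p/ is a voiceless bilabial stop. The following trigger /g/ is velar, so /p/ must become velar as well.
The voiceless velar stop is [k], so /p/ → [k].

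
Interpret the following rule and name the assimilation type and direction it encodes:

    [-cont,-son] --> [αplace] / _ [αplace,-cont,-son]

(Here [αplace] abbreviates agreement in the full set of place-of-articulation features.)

regressive place assimilation

The rule copies the place features (abbreviated [place]) from the environment onto the target, so the assimilating feature is place.
The conditioning segment sits to the right of the focus bar, meaning the trigger follows the segment that changes — regressive assimilation.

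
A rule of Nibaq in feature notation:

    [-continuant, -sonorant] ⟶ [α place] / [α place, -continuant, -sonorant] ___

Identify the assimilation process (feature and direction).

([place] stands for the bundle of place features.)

The shared variable α links the value of the place features (abbreviated [place]) on the target to the same value on the neighbouring segment, so place is the feature that assimilates.
The conditioning segment sits to the left of the focus bar, meaning the trigger precedes the segment that changes — progressive assimilation.

progressive place assimilation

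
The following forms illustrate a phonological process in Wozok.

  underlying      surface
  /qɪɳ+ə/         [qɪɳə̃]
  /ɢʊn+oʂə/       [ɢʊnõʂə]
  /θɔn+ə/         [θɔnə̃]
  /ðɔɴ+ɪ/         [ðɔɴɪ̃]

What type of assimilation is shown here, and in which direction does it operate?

The vowel /ə/ surfaces as nasalised [ə̃] next to the preceding nasal /ɳ/ — it has acquired the [+nasal] feature of its neighbour.
The other forms show the same pattern: /o/ → [õ] after /n/; /ə/ → [ə̃] after /n/; /ɪ/ → [ɪ̃] after /ɴ/ — each time a vowel is nasalised next to a preceding nasal.
Because the conditioning nasal is to the left of the vowel that changes, the process is progressive (perseverative).

progressive nasality assimilation (vowel nasalisation)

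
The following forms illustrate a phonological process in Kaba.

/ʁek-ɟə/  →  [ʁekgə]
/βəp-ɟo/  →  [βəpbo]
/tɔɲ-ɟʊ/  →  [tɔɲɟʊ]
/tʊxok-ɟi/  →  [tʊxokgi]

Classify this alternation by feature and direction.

Comparing underlying and surface forms, /ɟ/ → [g] is the alternation; the neighbouring /k/ is constant.
The change palatal → velar matches the place of the preceding /k/, identifying this as place assimilation.
Manner and voice are unchanged, so the assimilation is partial, not total.
Checking the remaining alternation: /ɟ/ → [b] after /p/ (palatal → bilabial, matching bilabial) — only place changes, and always toward the preceding segment.
Nothing changes in [tɔɲɟʊ]: there the adjacent consonants already agree in place (/ɟ/ and /ɲ/ are both palatal), so this form is consistent with the same rule.
Since the segment that changes follows the conditioning segment, the assimilation is progressive.

progressive place assimilation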